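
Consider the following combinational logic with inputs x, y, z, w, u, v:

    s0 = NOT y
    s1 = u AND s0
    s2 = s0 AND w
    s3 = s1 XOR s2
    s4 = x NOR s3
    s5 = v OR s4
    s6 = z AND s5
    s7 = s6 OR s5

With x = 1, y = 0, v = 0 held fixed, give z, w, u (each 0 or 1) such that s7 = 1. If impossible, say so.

With x = 1, y = 0, v = 0 fixed, none of the 8 settings of z, w, u give s7 = 1.
For example, with z=0, w=0, u=1:
s0 = NOT y = NOT 0 = 1
s1 = u AND s0 = 1 AND 1 = 1
s2 = s0 AND w = 1 AND 0 = 0
s3 = s1 XOR s2 = 1 XOR 0 = 1
s4 = x NOR s3 = 1 NOR 1 = 0
s5 = v OR s4 = 0 OR 0 = 0
s6 = z AND s5 = 0 AND 0 = 0
s7 = s6 OR s5 = 0 OR 0 = 0
giving s7 = 0 ≠ 1.

no solution exists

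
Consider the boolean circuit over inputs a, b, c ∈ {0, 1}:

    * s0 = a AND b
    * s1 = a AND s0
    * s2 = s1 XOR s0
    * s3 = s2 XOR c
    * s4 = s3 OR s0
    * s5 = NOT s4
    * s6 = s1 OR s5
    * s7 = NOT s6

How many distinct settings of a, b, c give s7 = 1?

3

s7 = NOT s6 must be 1, so s6 = 0.
s6 = s1 OR s5 must be 0, so both s1 = 0 and s5 = 0.
s1 = a AND s0 must be 0, so at least one of a, s0 is 0.
Satisfying assignments:
  a=0, b=0, c=1
  a=0, b=1, c=1
  a=1, b=0, c=1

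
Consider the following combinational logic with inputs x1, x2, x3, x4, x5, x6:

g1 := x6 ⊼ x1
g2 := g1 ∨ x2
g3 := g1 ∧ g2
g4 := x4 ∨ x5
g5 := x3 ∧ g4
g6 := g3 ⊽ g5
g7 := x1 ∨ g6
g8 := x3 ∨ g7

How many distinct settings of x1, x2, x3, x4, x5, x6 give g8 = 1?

48

g8 = x3 ∨ g7 must be 1, so at least one of x3, g7 is 1.
Enumerating the 64 input combinations, 48 give g8 = 1 and 16 give g8 = 0.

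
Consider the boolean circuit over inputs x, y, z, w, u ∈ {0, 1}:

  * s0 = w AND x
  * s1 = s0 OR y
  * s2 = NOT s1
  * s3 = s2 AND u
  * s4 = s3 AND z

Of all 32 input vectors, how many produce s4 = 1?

s4 = s3 AND z must be 1, so both s3 = 1 and z = 1.
Satisfying assignments:
  x=0, y=0, z=1, w=0, u=1
  x=0, y=0, z=1, w=1, u=1
  x=1, y=0, z=1, w=0, u=1

3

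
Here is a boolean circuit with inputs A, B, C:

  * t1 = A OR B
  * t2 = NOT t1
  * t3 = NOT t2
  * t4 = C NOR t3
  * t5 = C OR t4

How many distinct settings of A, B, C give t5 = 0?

3

t5 = C OR t4 must be 0, so both C = 0 and t4 = 0.
t4 = C NOR t3 must be 0, so at least one of C, t3 is 1.
Satisfying assignments:
  A=0, B=1, C=0
  A=1, B=0, C=0
  A=1, B=1, C=0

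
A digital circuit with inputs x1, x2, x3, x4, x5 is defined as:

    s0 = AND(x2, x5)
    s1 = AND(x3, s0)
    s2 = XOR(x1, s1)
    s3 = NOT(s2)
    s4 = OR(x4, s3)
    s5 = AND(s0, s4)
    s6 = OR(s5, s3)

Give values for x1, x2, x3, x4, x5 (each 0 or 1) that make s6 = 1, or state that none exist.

x1=0 x2=0 x3=0 x4=1 x5=0

s6 = OR(s5, s3) must be 1, so at least one of s5, s3 is 1.
Check with x1=0 x2=0 x3=0 x4=1 x5=0:
s0 = AND(x2, x5) = AND(0, 0) = 0
s1 = AND(x3, s0) = AND(0, 0) = 0
s2 = XOR(x1, s1) = XOR(0, 0) = 0
s3 = NOT(s2) = NOT 0 = 1
s4 = OR(x4, s3) = OR(1, 1) = 1
s5 = AND(s0, s4) = AND(0, 1) = 0
s6 = OR(s5, s3) = OR(0, 1) = 1
So s6 = 1 as required.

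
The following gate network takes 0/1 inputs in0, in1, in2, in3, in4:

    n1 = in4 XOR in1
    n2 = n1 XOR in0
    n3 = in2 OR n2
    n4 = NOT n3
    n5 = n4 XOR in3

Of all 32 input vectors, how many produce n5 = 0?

n5 = n4 XOR in3 must be 0, so n4 and in3 are equal.
Enumerating the 32 input combinations, 16 give n5 = 0 and 16 give n5 = 1.

16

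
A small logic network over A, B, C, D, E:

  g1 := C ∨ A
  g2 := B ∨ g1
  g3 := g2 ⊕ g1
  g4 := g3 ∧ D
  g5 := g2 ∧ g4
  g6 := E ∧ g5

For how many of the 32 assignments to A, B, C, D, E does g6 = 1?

1

g6 = E ∧ g5 must be 1, so both E = 1 and g5 = 1.
Satisfying assignments:
  A=0, B=1, C=0, D=1, E=1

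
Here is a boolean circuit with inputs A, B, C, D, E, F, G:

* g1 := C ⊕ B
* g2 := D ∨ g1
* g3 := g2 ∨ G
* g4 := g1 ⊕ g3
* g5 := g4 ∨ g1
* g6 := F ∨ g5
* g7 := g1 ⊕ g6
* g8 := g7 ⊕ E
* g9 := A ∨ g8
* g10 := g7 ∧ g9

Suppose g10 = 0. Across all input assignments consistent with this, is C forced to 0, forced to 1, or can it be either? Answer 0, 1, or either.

Both values of C occur among assignments with g10 = 0:
  C=0: A=0, B=0, C=0, D=0, E=0, F=0, G=0
  C=1: A=0, B=0, C=1, D=0, E=0, F=0, G=0

either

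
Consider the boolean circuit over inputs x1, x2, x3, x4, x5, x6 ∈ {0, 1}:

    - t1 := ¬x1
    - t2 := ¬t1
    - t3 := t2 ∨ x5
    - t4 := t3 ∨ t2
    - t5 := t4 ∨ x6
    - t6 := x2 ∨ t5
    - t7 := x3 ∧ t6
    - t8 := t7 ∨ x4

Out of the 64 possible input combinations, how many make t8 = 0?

t8 = t7 ∨ x4 must be 0, so both t7 = 0 and x4 = 0.
Enumerating the 64 input combinations, 17 give t8 = 0 and 47 give t8 = 1.

17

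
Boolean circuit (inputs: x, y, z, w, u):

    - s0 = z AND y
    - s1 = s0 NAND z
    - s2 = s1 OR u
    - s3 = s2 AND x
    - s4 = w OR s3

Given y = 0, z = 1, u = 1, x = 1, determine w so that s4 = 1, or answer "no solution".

w=0

Check with y = 0, z = 1, u = 1, x = 1 and w=0:
s0 = z AND y = 1 AND 0 = 0
s1 = s0 NAND z = 0 NAND 1 = 1
s2 = s1 OR u = 1 OR 1 = 1
s3 = s2 AND x = 1 AND 1 = 1
s4 = w OR s3 = 0 OR 1 = 1
So s4 = 1.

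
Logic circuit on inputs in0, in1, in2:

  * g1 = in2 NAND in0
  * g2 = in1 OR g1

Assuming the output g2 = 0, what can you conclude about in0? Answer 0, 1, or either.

1

g2 = in1 OR g1 must be 0, so both in1 = 0 and g1 = 0.
g1 = in2 NAND in0 must be 0, so both in2 = 1 and in0 = 1.
Every assignment with g2 = 0 has in0 = 1; there are 1 such assignment(s).
  in0=1, in1=0, in2=1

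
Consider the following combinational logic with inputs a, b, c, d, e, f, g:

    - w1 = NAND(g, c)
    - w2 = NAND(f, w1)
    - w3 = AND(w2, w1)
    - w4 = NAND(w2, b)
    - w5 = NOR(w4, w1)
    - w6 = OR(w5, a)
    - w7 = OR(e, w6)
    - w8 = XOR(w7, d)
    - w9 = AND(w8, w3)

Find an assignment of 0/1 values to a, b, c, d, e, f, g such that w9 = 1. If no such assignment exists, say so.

Check with a=0, b=0, c=1, d=1, e=0, f=0, g=0:
w1 = NAND(g, c) = NAND(0, 1) = 1
w2 = NAND(f, w1) = NAND(0, 1) = 1
w3 = AND(w2, w1) = AND(1, 1) = 1
w4 = NAND(w2, b) = NAND(1, 0) = 1
w5 = NOR(w4, w1) = NOR(1, 1) = 0
w6 = OR(w5, a) = OR(0, 0) = 0
w7 = OR(e, w6) = OR(0, 0) = 0
w8 = XOR(w7, d) = XOR(0, 1) = 1
w9 = AND(w8, w3) = AND(1, 1) = 1
So w9 = 1 as required.

a=0, b=0, c=1, d=1, e=0, f=0, g=0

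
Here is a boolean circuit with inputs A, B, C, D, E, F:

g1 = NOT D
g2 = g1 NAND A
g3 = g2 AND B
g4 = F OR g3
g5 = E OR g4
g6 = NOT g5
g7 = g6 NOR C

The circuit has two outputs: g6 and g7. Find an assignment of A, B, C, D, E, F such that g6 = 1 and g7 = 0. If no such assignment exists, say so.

A=1 B=1 C=0 D=0 E=0 F=0

Check with A=1 B=1 C=0 D=0 E=0 F=0:
g1 = NOT D = NOT 0 = 1
g2 = g1 NAND A = 1 NAND 1 = 0
g3 = g2 AND B = 0 AND 1 = 0
g4 = F OR g3 = 0 OR 0 = 0
g5 = E OR g4 = 0 OR 0 = 0
g6 = NOT g5 = NOT 0 = 1
g7 = g6 NOR C = 1 NOR 0 = 0
So g6 = 1 and g7 = 0.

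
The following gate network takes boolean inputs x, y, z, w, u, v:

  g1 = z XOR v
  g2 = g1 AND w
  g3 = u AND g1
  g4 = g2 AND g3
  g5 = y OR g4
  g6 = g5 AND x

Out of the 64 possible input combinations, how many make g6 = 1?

g6 = g5 AND x must be 1, so both g5 = 1 and x = 1.
g5 = y OR g4 must be 1, so at least one of y, g4 is 1.
Enumerating the 64 input combinations, 18 give g6 = 1 and 46 give g6 = 0.

18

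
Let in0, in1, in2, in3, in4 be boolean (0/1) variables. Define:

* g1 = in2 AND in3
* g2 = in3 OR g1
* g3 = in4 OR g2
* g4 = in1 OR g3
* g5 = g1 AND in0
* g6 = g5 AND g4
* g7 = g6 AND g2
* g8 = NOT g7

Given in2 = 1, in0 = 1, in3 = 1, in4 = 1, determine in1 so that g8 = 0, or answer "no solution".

in1=1

g8 = NOT g7 must be 0, so g7 = 1.
Check with in2 = 1, in0 = 1, in3 = 1, in4 = 1 and in1=1:
g1 = in2 AND in3 = 1 AND 1 = 1
g2 = in3 OR g1 = 1 OR 1 = 1
g3 = in4 OR g2 = 1 OR 1 = 1
g4 = in1 OR g3 = 1 OR 1 = 1
g5 = g1 AND in0 = 1 AND 1 = 1
g6 = g5 AND g4 = 1 AND 1 = 1
g7 = g6 AND g2 = 1 AND 1 = 1
g8 = NOT g7 = NOT 1 = 0
So g8 = 0.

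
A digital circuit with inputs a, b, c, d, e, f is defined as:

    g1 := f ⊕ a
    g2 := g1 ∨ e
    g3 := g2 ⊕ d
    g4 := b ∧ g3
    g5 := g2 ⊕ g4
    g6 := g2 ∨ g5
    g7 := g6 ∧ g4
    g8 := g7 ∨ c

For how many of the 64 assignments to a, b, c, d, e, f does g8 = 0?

24

g8 = g7 ∨ c must be 0, so both g7 = 0 and c = 0.
Enumerating the 64 input combinations, 24 give g8 = 0 and 40 give g8 = 1.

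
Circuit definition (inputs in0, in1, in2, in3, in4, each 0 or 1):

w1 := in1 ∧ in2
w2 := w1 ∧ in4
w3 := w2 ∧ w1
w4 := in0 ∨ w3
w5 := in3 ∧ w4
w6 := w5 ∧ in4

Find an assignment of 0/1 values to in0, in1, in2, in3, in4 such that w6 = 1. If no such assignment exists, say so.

w6 = w5 ∧ in4 must be 1, so both w5 = 1 and in4 = 1.
w5 = in3 ∧ w4 must be 1, so both in3 = 1 and w4 = 1.
Check with in0=1 in1=0 in2=0 in3=1 in4=1:
w1 = in1 ∧ in2 = 0 ∧ 0 = 0
w2 = w1 ∧ in4 = 0 ∧ 1 = 0
w3 = w2 ∧ w1 = 0 ∧ 0 = 0
w4 = in0 ∨ w3 = 1 ∨ 0 = 1
w5 = in3 ∧ w4 = 1 ∧ 1 = 1
w6 = w5 ∧ in4 = 1 ∧ 1 = 1
So w6 = 1 as required.

in0=1 in1=0 in2=0 in3=1 in4=1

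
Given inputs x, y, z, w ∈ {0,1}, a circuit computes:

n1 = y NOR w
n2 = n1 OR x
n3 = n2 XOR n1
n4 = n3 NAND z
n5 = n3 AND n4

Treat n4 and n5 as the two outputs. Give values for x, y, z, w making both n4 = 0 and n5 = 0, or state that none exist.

Check with x=1 y=0 z=1 w=1:
n1 = y NOR w = 0 NOR 1 = 0
n2 = n1 OR x = 0 OR 1 = 1
n3 = n2 XOR n1 = 1 XOR 0 = 1
n4 = n3 NAND z = 1 NAND 1 = 0
n5 = n3 AND n4 = 1 AND 0 = 0
So n4 = 0 and n5 = 0.

x=1 y=0 z=1 w=1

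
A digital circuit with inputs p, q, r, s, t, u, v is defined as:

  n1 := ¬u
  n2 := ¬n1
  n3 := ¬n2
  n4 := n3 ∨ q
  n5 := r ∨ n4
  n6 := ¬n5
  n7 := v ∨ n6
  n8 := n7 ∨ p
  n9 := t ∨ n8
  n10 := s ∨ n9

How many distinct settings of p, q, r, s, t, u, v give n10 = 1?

n10 = s ∨ n9 must be 1, so at least one of s, n9 is 1.
Enumerating the 128 input combinations, 121 give n10 = 1 and 7 give n10 = 0.

121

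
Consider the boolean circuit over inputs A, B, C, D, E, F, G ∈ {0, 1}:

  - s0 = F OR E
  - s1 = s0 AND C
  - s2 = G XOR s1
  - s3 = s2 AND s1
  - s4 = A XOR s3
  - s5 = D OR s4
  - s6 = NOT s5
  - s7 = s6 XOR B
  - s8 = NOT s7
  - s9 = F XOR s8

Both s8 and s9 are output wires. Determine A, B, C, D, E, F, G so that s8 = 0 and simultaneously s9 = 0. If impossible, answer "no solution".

Check with A=1, B=1, C=0, D=1, E=0, F=0, G=1:
s0 = F OR E = 0 OR 0 = 0
s1 = s0 AND C = 0 AND 0 = 0
s2 = G XOR s1 = 1 XOR 0 = 1
s3 = s2 AND s1 = 1 AND 0 = 0
s4 = A XOR s3 = 1 XOR 0 = 1
s5 = D OR s4 = 1 OR 1 = 1
s6 = NOT s5 = NOT 1 = 0
s7 = s6 XOR B = 0 XOR 1 = 1
s8 = NOT s7 = NOT 1 = 0
s9 = F XOR s8 = 0 XOR 0 = 0
So s8 = 0 and s9 = 0.

A=1, B=1, C=0, D=1, E=0, F=0, G=1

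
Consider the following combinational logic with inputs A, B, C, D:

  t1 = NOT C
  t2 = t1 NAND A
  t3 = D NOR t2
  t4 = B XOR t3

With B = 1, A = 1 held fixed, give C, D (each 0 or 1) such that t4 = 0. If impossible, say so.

C=0 D=0

Check with B = 1, A = 1 and C=0, D=0:
t1 = NOT C = NOT 0 = 1
t2 = t1 NAND A = 1 NAND 1 = 0
t3 = D NOR t2 = 0 NOR 0 = 1
t4 = B XOR t3 = 1 XOR 1 = 0
So t4 = 0.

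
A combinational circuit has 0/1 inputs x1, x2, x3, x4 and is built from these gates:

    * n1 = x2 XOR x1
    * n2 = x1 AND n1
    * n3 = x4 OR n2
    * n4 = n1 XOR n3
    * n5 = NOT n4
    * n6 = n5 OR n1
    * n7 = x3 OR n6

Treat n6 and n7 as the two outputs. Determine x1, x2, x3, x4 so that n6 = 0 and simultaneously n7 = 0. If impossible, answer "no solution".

Check with x1=0, x2=0, x3=0, x4=1:
n1 = x2 XOR x1 = 0 XOR 0 = 0
n2 = x1 AND n1 = 0 AND 0 = 0
n3 = x4 OR n2 = 1 OR 0 = 1
n4 = n1 XOR n3 = 0 XOR 1 = 1
n5 = NOT n4 = NOT 1 = 0
n6 = n5 OR n1 = 0 OR 0 = 0
n7 = x3 OR n6 = 0 OR 0 = 0
So n6 = 0 and n7 = 0.

x1=0, x2=0, x3=0, x4=1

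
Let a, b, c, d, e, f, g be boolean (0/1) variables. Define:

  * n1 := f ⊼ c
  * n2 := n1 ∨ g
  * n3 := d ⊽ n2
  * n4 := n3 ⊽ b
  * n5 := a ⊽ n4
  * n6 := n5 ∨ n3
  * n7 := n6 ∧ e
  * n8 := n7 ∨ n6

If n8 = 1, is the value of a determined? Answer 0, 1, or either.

Both values of a occur among assignments with n8 = 1:
  a=0: a=0, b=0, c=1, d=0, e=0, f=1, g=0
  a=1: a=1, b=0, c=1, d=0, e=0, f=1, g=0

either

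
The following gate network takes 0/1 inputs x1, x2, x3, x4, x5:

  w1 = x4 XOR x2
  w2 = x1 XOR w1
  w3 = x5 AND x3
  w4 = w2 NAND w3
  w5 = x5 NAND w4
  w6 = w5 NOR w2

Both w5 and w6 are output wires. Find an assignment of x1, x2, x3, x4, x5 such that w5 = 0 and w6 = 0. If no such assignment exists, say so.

Check with x1=1 x2=1 x3=0 x4=1 x5=1:
w1 = x4 XOR x2 = 1 XOR 1 = 0
w2 = x1 XOR w1 = 1 XOR 0 = 1
w3 = x5 AND x3 = 1 AND 0 = 0
w4 = w2 NAND w3 = 1 NAND 0 = 1
w5 = x5 NAND w4 = 1 NAND 1 = 0
w6 = w5 NOR w2 = 0 NOR 1 = 0
So w5 = 0 and w6 = 0.

x1=1 x2=1 x3=0 x4=1 x5=1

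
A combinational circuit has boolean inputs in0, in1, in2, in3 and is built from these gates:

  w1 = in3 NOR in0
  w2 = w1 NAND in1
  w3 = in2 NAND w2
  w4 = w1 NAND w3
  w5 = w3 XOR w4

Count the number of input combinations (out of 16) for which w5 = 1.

w5 = w3 XOR w4 must be 1, so w3 and w4 differ.
Enumerating the 16 input combinations, 10 give w5 = 1 and 6 give w5 = 0.

10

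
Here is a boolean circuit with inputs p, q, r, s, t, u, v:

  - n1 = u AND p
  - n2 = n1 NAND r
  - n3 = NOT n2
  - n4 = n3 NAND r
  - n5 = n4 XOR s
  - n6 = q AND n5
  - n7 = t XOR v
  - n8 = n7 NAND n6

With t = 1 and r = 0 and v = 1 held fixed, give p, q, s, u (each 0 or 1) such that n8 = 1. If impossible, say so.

p=1 q=0 s=0 u=0

n8 = n7 NAND n6 must be 1, so at least one of n7, n6 is 0.
Check with t = 1 and r = 0 and v = 1 and p=1, q=0, s=0, u=0:
n1 = u AND p = 0 AND 1 = 0
n2 = n1 NAND r = 0 NAND 0 = 1
n3 = NOT n2 = NOT 1 = 0
n4 = n3 NAND r = 0 NAND 0 = 1
n5 = n4 XOR s = 1 XOR 0 = 1
n6 = q AND n5 = 0 AND 1 = 0
n7 = t XOR v = 1 XOR 1 = 0
n8 = n7 NAND n6 = 0 NAND 0 = 1
So n8 = 1.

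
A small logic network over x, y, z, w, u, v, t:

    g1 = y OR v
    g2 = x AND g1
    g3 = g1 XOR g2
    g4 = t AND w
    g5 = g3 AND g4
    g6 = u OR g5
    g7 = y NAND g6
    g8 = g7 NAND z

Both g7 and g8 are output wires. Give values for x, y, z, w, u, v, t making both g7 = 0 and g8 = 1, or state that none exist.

x=0, y=1, z=1, w=1, u=0, v=1, t=1

Check with x=0, y=1, z=1, w=1, u=0, v=1, t=1:
g1 = y OR v = 1 OR 1 = 1
g2 = x AND g1 = 0 AND 1 = 0
g3 = g1 XOR g2 = 1 XOR 0 = 1
g4 = t AND w = 1 AND 1 = 1
g5 = g3 AND g4 = 1 AND 1 = 1
g6 = u OR g5 = 0 OR 1 = 1
g7 = y NAND g6 = 1 NAND 1 = 0
g8 = g7 NAND z = 0 NAND 1 = 1
So g7 = 0 and g8 = 1.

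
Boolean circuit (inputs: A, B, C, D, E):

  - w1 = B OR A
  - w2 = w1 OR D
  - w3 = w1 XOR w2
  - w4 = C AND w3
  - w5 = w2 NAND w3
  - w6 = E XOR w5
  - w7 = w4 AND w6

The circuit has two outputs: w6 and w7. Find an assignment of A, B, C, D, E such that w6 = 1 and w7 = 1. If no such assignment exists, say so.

A=0, B=0, C=1, D=1, E=1

Check with A=0, B=0, C=1, D=1, E=1:
w1 = B OR A = 0 OR 0 = 0
w2 = w1 OR D = 0 OR 1 = 1
w3 = w1 XOR w2 = 0 XOR 1 = 1
w4 = C AND w3 = 1 AND 1 = 1
w5 = w2 NAND w3 = 1 NAND 1 = 0
w6 = E XOR w5 = 1 XOR 0 = 1
w7 = w4 AND w6 = 1 AND 1 = 1
So w6 = 1 and w7 = 1.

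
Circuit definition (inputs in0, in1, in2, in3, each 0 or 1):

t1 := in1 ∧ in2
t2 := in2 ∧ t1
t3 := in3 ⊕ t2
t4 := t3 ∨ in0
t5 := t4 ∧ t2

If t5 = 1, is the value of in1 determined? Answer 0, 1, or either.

1

t5 = t4 ∧ t2 must be 1, so both t4 = 1 and t2 = 1.
t4 = t3 ∨ in0 must be 1, so at least one of t3, in0 is 1.
Every assignment with t5 = 1 has in1 = 1; there are 3 such assignment(s).
  in0=0, in1=1, in2=1, in3=0
  in0=1, in1=1, in2=1, in3=0
  in0=1, in1=1, in2=1, in3=1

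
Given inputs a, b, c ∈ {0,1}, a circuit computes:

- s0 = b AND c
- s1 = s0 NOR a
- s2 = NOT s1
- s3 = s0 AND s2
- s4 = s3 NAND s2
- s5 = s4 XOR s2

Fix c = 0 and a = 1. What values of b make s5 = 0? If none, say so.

Check with c = 0 and a = 1 and b=0:
s0 = b AND c = 0 AND 0 = 0
s1 = s0 NOR a = 0 NOR 1 = 0
s2 = NOT s1 = NOT 0 = 1
s3 = s0 AND s2 = 0 AND 1 = 0
s4 = s3 NAND s2 = 0 NAND 1 = 1
s5 = s4 XOR s2 = 1 XOR 1 = 0
So s5 = 0.

b=0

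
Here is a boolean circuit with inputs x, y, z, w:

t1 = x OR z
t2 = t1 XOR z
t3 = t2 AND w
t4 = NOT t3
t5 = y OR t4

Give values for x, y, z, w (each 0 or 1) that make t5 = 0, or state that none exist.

x=1, y=0, z=0, w=1

t5 = y OR t4 must be 0, so both y = 0 and t4 = 0.
t4 = NOT t3 must be 0, so t3 = 1.
Check with x=1, y=0, z=0, w=1:
t1 = x OR z = 1 OR 0 = 1
t2 = t1 XOR z = 1 XOR 0 = 1
t3 = t2 AND w = 1 AND 1 = 1
t4 = NOT t3 = NOT 1 = 0
t5 = y OR t4 = 0 OR 0 = 0
So t5 = 0 as required.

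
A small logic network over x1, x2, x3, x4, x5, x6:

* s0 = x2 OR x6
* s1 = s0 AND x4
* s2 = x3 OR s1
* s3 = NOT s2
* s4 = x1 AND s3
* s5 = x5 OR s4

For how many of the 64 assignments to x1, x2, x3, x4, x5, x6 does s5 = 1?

s5 = x5 OR s4 must be 1, so at least one of x5, s4 is 1.
Enumerating the 64 input combinations, 37 give s5 = 1 and 27 give s5 = 0.

37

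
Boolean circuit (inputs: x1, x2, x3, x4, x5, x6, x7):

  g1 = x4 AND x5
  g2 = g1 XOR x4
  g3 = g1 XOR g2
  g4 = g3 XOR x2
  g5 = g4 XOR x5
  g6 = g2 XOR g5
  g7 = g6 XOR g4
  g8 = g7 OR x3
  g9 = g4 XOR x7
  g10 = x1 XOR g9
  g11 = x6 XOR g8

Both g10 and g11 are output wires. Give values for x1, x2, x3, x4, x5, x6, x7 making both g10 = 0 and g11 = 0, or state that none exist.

x1=1 x2=0 x3=0 x4=1 x5=0 x6=1 x7=0

Check with x1=1 x2=0 x3=0 x4=1 x5=0 x6=1 x7=0:
g1 = x4 AND x5 = 1 AND 0 = 0
g2 = g1 XOR x4 = 0 XOR 1 = 1
g3 = g1 XOR g2 = 0 XOR 1 = 1
g4 = g3 XOR x2 = 1 XOR 0 = 1
g5 = g4 XOR x5 = 1 XOR 0 = 1
g6 = g2 XOR g5 = 1 XOR 1 = 0
g7 = g6 XOR g4 = 0 XOR 1 = 1
g8 = g7 OR x3 = 1 OR 0 = 1
g9 = g4 XOR x7 = 1 XOR 0 = 1
g10 = x1 XOR g9 = 1 XOR 1 = 0
g11 = x6 XOR g8 = 1 XOR 1 = 0
So g10 = 0 and g11 = 0.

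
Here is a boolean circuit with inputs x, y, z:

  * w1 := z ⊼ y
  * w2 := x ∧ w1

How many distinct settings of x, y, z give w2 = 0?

5

w2 = x ∧ w1 must be 0, so at least one of x, w1 is 0.
Satisfying assignments:
  x=0, y=0, z=0
  x=0, y=0, z=1
  x=0, y=1, z=0
  x=0, y=1, z=1
  x=1, y=1, z=1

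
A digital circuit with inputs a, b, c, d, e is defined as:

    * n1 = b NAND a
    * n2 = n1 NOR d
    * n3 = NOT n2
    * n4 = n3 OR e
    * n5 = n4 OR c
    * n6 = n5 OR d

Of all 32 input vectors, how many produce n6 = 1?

n6 = n5 OR d must be 1, so at least one of n5, d is 1.
Enumerating the 32 input combinations, 31 give n6 = 1 and 1 give n6 = 0.

31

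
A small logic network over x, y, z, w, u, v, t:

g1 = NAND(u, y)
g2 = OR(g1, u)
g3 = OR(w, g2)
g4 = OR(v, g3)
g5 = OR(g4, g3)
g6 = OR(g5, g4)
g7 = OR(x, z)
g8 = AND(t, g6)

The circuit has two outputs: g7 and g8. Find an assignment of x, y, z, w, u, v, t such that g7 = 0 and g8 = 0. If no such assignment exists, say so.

x=0, y=0, z=0, w=0, u=0, v=1, t=0

Check with x=0, y=0, z=0, w=0, u=0, v=1, t=0:
g1 = NAND(u, y) = NAND(0, 0) = 1
g2 = OR(g1, u) = OR(1, 0) = 1
g3 = OR(w, g2) = OR(0, 1) = 1
g4 = OR(v, g3) = OR(1, 1) = 1
g5 = OR(g4, g3) = OR(1, 1) = 1
g6 = OR(g5, g4) = OR(1, 1) = 1
g7 = OR(x, z) = OR(0, 0) = 0
g8 = AND(t, g6) = AND(0, 1) = 0
So g7 = 0 and g8 = 0.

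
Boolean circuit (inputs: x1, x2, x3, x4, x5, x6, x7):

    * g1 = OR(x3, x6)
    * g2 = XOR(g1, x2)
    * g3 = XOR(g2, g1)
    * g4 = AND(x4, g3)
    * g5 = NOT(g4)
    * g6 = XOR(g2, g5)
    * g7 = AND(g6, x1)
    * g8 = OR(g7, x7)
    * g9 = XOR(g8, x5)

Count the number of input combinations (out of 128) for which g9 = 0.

64

g9 = XOR(g8, x5) must be 0, so g8 and x5 are equal.
Enumerating the 128 input combinations, 64 give g9 = 0 and 64 give g9 = 1.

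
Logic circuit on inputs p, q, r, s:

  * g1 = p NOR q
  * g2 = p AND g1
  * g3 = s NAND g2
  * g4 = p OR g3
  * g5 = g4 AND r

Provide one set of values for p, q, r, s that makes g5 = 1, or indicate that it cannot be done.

g5 = g4 AND r must be 1, so both g4 = 1 and r = 1.
g4 = p OR g3 must be 1, so at least one of p, g3 is 1.
Check with p=1 q=0 r=1 s=0:
g1 = p NOR q = 1 NOR 0 = 0
g2 = p AND g1 = 1 AND 0 = 0
g3 = s NAND g2 = 0 NAND 0 = 1
g4 = p OR g3 = 1 OR 1 = 1
g5 = g4 AND r = 1 AND 1 = 1
So g5 = 1 as required.

p=1 q=0 r=1 s=0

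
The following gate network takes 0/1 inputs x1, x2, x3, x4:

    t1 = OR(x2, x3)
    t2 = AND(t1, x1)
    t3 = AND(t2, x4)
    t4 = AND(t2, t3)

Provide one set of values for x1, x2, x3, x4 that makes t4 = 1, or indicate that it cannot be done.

Check with x1=1, x2=0, x3=1, x4=1:
t1 = OR(x2, x3) = OR(0, 1) = 1
t2 = AND(t1, x1) = AND(1, 1) = 1
t3 = AND(t2, x4) = AND(1, 1) = 1
t4 = AND(t2, t3) = AND(1, 1) = 1
So t4 = 1 as required.

x1=1, x2=0, x3=1, x4=1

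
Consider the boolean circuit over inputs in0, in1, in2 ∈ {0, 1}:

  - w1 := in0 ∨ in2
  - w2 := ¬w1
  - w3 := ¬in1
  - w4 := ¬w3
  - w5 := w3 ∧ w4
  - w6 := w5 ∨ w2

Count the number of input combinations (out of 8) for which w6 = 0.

6

w6 = w5 ∨ w2 must be 0, so both w5 = 0 and w2 = 0.
w5 = w3 ∧ w4 must be 0, so at least one of w3, w4 is 0.
Satisfying assignments:
  in0=0, in1=0, in2=1
  in0=0, in1=1, in2=1
  in0=1, in1=0, in2=0
  in0=1, in1=0, in2=1
  in0=1, in1=1, in2=0
  in0=1, in1=1, in2=1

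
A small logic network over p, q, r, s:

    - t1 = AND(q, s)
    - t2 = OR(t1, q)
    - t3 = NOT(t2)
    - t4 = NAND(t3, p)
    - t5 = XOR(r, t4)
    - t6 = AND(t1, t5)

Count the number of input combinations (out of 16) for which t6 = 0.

t6 = AND(t1, t5) must be 0, so at least one of t1, t5 is 0.
Enumerating the 16 input combinations, 14 give t6 = 0 and 2 give t6 = 1.

14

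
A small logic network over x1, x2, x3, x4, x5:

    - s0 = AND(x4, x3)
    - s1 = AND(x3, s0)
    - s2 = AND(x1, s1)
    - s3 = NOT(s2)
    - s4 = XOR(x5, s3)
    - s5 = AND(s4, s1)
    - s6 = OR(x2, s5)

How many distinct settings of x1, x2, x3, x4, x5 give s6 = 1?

18

s6 = OR(x2, s5) must be 1, so at least one of x2, s5 is 1.
Enumerating the 32 input combinations, 18 give s6 = 1 and 14 give s6 = 0.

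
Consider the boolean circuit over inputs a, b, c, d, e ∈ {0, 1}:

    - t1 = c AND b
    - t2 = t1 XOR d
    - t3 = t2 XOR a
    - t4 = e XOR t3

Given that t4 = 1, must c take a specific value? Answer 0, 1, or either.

Both values of c occur among assignments with t4 = 1:
  c=0: a=0, b=0, c=0, d=0, e=1
  c=1: a=0, b=0, c=1, d=0, e=1

either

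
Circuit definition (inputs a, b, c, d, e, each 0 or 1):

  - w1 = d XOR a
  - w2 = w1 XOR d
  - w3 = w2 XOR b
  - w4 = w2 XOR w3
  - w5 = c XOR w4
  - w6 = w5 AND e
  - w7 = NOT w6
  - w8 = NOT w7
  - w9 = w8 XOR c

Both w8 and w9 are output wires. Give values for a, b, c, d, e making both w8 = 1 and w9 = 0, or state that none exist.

a=1 b=0 c=1 d=0 e=1

Check with a=1 b=0 c=1 d=0 e=1:
w1 = d XOR a = 0 XOR 1 = 1
w2 = w1 XOR d = 1 XOR 0 = 1
w3 = w2 XOR b = 1 XOR 0 = 1
w4 = w2 XOR w3 = 1 XOR 1 = 0
w5 = c XOR w4 = 1 XOR 0 = 1
w6 = w5 AND e = 1 AND 1 = 1
w7 = NOT w6 = NOT 1 = 0
w8 = NOT w7 = NOT 0 = 1
w9 = w8 XOR c = 1 XOR 1 = 0
So w8 = 1 and w9 = 0.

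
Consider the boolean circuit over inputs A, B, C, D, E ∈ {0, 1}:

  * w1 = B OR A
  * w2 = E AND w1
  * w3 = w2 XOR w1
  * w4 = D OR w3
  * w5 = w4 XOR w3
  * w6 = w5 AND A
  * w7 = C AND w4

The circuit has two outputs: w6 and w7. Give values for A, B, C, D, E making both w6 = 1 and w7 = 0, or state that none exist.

A=1 B=0 C=0 D=1 E=1

Check with A=1 B=0 C=0 D=1 E=1:
w1 = B OR A = 0 OR 1 = 1
w2 = E AND w1 = 1 AND 1 = 1
w3 = w2 XOR w1 = 1 XOR 1 = 0
w4 = D OR w3 = 1 OR 0 = 1
w5 = w4 XOR w3 = 1 XOR 0 = 1
w6 = w5 AND A = 1 AND 1 = 1
w7 = C AND w4 = 0 AND 1 = 0
So w6 = 1 and w7 = 0.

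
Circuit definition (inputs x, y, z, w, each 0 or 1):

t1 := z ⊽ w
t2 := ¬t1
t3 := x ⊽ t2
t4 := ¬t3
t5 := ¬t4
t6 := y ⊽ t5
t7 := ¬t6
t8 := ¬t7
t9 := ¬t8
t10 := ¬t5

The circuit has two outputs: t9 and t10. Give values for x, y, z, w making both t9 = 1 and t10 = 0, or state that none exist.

Check with x=0, y=1, z=0, w=0:
t1 = z ⊽ w = 0 ⊽ 0 = 1
t2 = ¬t1 = ¬1 = 0
t3 = x ⊽ t2 = 0 ⊽ 0 = 1
t4 = ¬t3 = ¬1 = 0
t5 = ¬t4 = ¬0 = 1
t6 = y ⊽ t5 = 1 ⊽ 1 = 0
t7 = ¬t6 = ¬0 = 1
t8 = ¬t7 = ¬1 = 0
t9 = ¬t8 = ¬0 = 1
t10 = ¬t5 = ¬1 = 0
So t9 = 1 and t10 = 0.

x=0, y=1, z=0, w=0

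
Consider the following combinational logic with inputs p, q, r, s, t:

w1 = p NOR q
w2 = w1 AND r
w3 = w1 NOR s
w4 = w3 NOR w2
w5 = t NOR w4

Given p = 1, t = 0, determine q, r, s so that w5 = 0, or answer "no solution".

w5 = t NOR w4 must be 0, so at least one of t, w4 is 1.
Check with p = 1, t = 0 and q=1, r=1, s=1:
w1 = p NOR q = 1 NOR 1 = 0
w2 = w1 AND r = 0 AND 1 = 0
w3 = w1 NOR s = 0 NOR 1 = 0
w4 = w3 NOR w2 = 0 NOR 0 = 1
w5 = t NOR w4 = 0 NOR 1 = 0
So w5 = 0.

q=1, r=1, s=1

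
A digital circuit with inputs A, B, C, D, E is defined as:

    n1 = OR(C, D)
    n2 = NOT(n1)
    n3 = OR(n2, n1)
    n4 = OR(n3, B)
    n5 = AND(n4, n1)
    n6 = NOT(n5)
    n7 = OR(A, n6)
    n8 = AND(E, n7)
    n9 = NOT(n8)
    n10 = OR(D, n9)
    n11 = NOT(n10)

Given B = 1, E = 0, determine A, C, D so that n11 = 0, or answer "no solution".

n11 = NOT(n10) must be 0, so n10 = 1.
n10 = OR(D, n9) must be 1, so at least one of D, n9 is 1.
Check with B = 1, E = 0 and A=0, C=1, D=0:
n1 = OR(C, D) = OR(1, 0) = 1
n2 = NOT(n1) = NOT 1 = 0
n3 = OR(n2, n1) = OR(0, 1) = 1
n4 = OR(n3, B) = OR(1, 1) = 1
n5 = AND(n4, n1) = AND(1, 1) = 1
n6 = NOT(n5) = NOT 1 = 0
n7 = OR(A, n6) = OR(0, 0) = 0
n8 = AND(E, n7) = AND(0, 0) = 0
n9 = NOT(n8) = NOT 0 = 1
n10 = OR(D, n9) = OR(0, 1) = 1
n11 = NOT(n10) = NOT 1 = 0
So n11 = 0.

A=0, C=1, D=0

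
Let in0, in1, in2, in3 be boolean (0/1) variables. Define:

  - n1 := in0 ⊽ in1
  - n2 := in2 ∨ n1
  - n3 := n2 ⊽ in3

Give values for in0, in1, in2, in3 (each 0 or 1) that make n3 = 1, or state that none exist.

n3 = n2 ⊽ in3 must be 1, so both n2 = 0 and in3 = 0.
n2 = in2 ∨ n1 must be 0, so both in2 = 0 and n1 = 0.
Check with in0=1, in1=0, in2=0, in3=0:
n1 = in0 ⊽ in1 = 1 ⊽ 0 = 0
n2 = in2 ∨ n1 = 0 ∨ 0 = 0
n3 = n2 ⊽ in3 = 0 ⊽ 0 = 1
So n3 = 1 as required.

in0=1, in1=0, in2=0, in3=0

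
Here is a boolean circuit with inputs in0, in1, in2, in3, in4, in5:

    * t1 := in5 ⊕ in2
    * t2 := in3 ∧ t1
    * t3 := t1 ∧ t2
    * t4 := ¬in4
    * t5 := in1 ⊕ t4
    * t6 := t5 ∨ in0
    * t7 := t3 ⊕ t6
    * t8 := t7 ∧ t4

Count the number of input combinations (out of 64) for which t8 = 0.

44

t8 = t7 ∧ t4 must be 0, so at least one of t7, t4 is 0.
Enumerating the 64 input combinations, 44 give t8 = 0 and 20 give t8 = 1.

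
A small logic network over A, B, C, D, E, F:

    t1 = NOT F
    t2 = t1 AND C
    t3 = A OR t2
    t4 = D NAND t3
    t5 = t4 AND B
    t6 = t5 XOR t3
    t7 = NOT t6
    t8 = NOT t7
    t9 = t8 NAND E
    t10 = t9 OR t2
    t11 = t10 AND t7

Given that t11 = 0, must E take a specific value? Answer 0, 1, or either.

either

Both values of E occur among assignments with t11 = 0:
  E=0: A=0, B=0, C=1, D=0, E=0, F=0
  E=1: A=0, B=0, C=1, D=0, E=1, F=0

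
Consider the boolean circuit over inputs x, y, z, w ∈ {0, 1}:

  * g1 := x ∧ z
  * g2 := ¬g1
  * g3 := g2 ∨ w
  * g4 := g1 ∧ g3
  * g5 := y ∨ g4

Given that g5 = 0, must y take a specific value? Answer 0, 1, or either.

0

g5 = y ∨ g4 must be 0, so both y = 0 and g4 = 0.
g4 = g1 ∧ g3 must be 0, so at least one of g1, g3 is 0.
Every assignment with g5 = 0 has y = 0; there are 7 such assignment(s).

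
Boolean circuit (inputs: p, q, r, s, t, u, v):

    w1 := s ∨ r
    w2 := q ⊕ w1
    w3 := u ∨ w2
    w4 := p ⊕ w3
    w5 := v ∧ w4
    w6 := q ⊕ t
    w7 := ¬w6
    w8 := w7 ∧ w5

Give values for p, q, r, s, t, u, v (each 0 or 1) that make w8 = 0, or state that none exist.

w8 = w7 ∧ w5 must be 0, so at least one of w7, w5 is 0.
Check with p=0, q=1, r=1, s=1, t=1, u=1, v=0:
w1 = s ∨ r = 1 ∨ 1 = 1
w2 = q ⊕ w1 = 1 ⊕ 1 = 0
w3 = u ∨ w2 = 1 ∨ 0 = 1
w4 = p ⊕ w3 = 0 ⊕ 1 = 1
w5 = v ∧ w4 = 0 ∧ 1 = 0
w6 = q ⊕ t = 1 ⊕ 1 = 0
w7 = ¬w6 = ¬0 = 1
w8 = w7 ∧ w5 = 1 ∧ 0 = 0
So w8 = 0 as required.

p=0, q=1, r=1, s=1, t=1, u=1, v=0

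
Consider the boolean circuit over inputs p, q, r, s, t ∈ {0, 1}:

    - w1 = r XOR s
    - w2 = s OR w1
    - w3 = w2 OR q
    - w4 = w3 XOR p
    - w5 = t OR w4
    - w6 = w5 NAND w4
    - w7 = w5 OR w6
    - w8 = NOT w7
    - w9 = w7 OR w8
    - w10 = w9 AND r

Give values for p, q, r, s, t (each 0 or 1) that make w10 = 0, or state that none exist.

p=0, q=0, r=0, s=1, t=0

Check with p=0, q=0, r=0, s=1, t=0:
w1 = r XOR s = 0 XOR 1 = 1
w2 = s OR w1 = 1 OR 1 = 1
w3 = w2 OR q = 1 OR 0 = 1
w4 = w3 XOR p = 1 XOR 0 = 1
w5 = t OR w4 = 0 OR 1 = 1
w6 = w5 NAND w4 = 1 NAND 1 = 0
w7 = w5 OR w6 = 1 OR 0 = 1
w8 = NOT w7 = NOT 1 = 0
w9 = w7 OR w8 = 1 OR 0 = 1
w10 = w9 AND r = 1 AND 0 = 0
So w10 = 0 as required.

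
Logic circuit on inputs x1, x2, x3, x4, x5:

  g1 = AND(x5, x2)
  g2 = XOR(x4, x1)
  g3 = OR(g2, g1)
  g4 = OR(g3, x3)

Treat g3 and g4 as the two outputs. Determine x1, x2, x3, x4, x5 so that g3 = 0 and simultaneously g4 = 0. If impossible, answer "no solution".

x1=1, x2=0, x3=0, x4=1, x5=1

Check with x1=1, x2=0, x3=0, x4=1, x5=1:
g1 = AND(x5, x2) = AND(1, 0) = 0
g2 = XOR(x4, x1) = XOR(1, 1) = 0
g3 = OR(g2, g1) = OR(0, 0) = 0
g4 = OR(g3, x3) = OR(0, 0) = 0
So g3 = 0 and g4 = 0.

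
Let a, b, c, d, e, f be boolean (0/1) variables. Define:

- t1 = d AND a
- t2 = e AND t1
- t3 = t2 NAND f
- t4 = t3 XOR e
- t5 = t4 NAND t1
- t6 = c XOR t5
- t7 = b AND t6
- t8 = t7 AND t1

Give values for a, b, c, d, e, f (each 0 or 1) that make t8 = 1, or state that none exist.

Check with a=1, b=1, c=1, d=1, e=0, f=1:
t1 = d AND a = 1 AND 1 = 1
t2 = e AND t1 = 0 AND 1 = 0
t3 = t2 NAND f = 0 NAND 1 = 1
t4 = t3 XOR e = 1 XOR 0 = 1
t5 = t4 NAND t1 = 1 NAND 1 = 0
t6 = c XOR t5 = 1 XOR 0 = 1
t7 = b AND t6 = 1 AND 1 = 1
t8 = t7 AND t1 = 1 AND 1 = 1
So t8 = 1 as required.

a=1, b=1, c=1, d=1, e=0, f=1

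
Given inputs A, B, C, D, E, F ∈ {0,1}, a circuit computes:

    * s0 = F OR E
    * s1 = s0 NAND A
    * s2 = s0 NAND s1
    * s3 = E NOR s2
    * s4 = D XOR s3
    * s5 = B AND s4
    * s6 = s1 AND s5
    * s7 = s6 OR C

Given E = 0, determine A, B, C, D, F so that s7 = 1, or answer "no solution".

Check with E = 0 and A=1, B=0, C=1, D=1, F=0:
s0 = F OR E = 0 OR 0 = 0
s1 = s0 NAND A = 0 NAND 1 = 1
s2 = s0 NAND s1 = 0 NAND 1 = 1
s3 = E NOR s2 = 0 NOR 1 = 0
s4 = D XOR s3 = 1 XOR 0 = 1
s5 = B AND s4 = 0 AND 1 = 0
s6 = s1 AND s5 = 1 AND 0 = 0
s7 = s6 OR C = 0 OR 1 = 1
So s7 = 1.

A=1 B=0 C=1 D=1 F=0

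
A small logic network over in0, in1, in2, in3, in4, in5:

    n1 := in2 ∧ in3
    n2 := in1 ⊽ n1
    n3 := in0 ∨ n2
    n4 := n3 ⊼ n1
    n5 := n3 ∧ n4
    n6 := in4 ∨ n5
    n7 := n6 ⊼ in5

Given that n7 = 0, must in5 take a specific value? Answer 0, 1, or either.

1

n7 = n6 ⊼ in5 must be 0, so both n6 = 1 and in5 = 1.
Every assignment with n7 = 0 has in5 = 1; there are 25 such assignment(s).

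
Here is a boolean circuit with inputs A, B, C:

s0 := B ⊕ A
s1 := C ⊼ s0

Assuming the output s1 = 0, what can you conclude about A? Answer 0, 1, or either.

either

Both values of A occur among assignments with s1 = 0:
  A=0: A=0, B=1, C=1
  A=1: A=1, B=0, C=1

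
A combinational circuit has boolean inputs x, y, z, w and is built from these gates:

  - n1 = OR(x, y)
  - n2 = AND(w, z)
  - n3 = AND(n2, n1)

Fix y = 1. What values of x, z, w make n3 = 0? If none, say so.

Check with y = 1 and x=0, z=1, w=0:
n1 = OR(x, y) = OR(0, 1) = 1
n2 = AND(w, z) = AND(0, 1) = 0
n3 = AND(n2, n1) = AND(0, 1) = 0
So n3 = 0.

x=0, z=1, w=0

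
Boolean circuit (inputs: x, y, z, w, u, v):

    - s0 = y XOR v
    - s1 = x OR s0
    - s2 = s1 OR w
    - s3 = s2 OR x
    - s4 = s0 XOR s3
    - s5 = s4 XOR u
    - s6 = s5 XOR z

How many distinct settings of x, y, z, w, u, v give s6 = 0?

32

s6 = s5 XOR z must be 0, so s5 and z are equal.
Enumerating the 64 input combinations, 32 give s6 = 0 and 32 give s6 = 1.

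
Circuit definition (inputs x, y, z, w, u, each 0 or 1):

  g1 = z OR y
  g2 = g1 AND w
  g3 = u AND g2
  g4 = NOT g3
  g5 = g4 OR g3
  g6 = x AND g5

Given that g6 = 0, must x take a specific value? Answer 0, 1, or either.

0

g6 = x AND g5 must be 0, so at least one of x, g5 is 0.
Every assignment with g6 = 0 has x = 0; there are 16 such assignment(s).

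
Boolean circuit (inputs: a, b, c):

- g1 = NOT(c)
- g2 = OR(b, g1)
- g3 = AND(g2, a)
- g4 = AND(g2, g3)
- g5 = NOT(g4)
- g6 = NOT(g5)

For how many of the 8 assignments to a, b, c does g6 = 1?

3

g6 = NOT(g5) must be 1, so g5 = 0.
Satisfying assignments:
  a=1, b=0, c=0
  a=1, b=1, c=0
  a=1, b=1, c=1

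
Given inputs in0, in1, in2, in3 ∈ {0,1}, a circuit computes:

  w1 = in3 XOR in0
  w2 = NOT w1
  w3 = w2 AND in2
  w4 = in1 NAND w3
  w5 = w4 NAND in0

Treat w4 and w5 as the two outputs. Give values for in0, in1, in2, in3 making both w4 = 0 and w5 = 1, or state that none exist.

Check with in0=0, in1=1, in2=1, in3=0:
w1 = in3 XOR in0 = 0 XOR 0 = 0
w2 = NOT w1 = NOT 0 = 1
w3 = w2 AND in2 = 1 AND 1 = 1
w4 = in1 NAND w3 = 1 NAND 1 = 0
w5 = w4 NAND in0 = 0 NAND 0 = 1
So w4 = 0 and w5 = 1.

in0=0, in1=1, in2=1, in3=0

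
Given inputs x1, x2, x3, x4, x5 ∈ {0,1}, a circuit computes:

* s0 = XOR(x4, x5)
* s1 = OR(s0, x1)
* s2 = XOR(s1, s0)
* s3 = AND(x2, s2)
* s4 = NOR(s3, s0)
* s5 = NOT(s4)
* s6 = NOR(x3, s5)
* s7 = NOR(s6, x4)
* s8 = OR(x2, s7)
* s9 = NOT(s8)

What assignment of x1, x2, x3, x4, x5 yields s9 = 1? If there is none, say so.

x1=1, x2=0, x3=1, x4=1, x5=1

s9 = NOT(s8) must be 1, so s8 = 0.
s8 = OR(x2, s7) must be 0, so both x2 = 0 and s7 = 0.
Check with x1=1, x2=0, x3=1, x4=1, x5=1:
s0 = XOR(x4, x5) = XOR(1, 1) = 0
s1 = OR(s0, x1) = OR(0, 1) = 1
s2 = XOR(s1, s0) = XOR(1, 0) = 1
s3 = AND(x2, s2) = AND(0, 1) = 0
s4 = NOR(s3, s0) = NOR(0, 0) = 1
s5 = NOT(s4) = NOT 1 = 0
s6 = NOR(x3, s5) = NOR(1, 0) = 0
s7 = NOR(s6, x4) = NOR(0, 1) = 0
s8 = OR(x2, s7) = OR(0, 0) = 0
s9 = NOT(s8) = NOT 0 = 1
So s9 = 1 as required.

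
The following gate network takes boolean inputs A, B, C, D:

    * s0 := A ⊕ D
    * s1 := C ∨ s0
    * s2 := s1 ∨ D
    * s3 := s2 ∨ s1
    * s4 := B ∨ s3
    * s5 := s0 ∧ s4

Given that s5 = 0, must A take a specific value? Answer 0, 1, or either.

either

Both values of A occur among assignments with s5 = 0:
  A=0: A=0, B=0, C=0, D=0
  A=1: A=1, B=0, C=0, D=1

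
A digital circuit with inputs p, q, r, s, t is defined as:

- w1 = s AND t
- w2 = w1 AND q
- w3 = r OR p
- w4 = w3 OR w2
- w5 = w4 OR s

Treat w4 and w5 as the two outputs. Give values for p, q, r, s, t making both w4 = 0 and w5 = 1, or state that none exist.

p=0, q=0, r=0, s=1, t=1

Check with p=0, q=0, r=0, s=1, t=1:
w1 = s AND t = 1 AND 1 = 1
w2 = w1 AND q = 1 AND 0 = 0
w3 = r OR p = 0 OR 0 = 0
w4 = w3 OR w2 = 0 OR 0 = 0
w5 = w4 OR s = 0 OR 1 = 1
So w4 = 0 and w5 = 1.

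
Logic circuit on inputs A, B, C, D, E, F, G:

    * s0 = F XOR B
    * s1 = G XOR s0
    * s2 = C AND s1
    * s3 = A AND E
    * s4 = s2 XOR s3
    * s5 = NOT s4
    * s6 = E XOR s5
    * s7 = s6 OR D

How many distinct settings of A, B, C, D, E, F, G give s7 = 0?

24

s7 = s6 OR D must be 0, so both s6 = 0 and D = 0.
s6 = E XOR s5 must be 0, so E and s5 are equal.
Enumerating the 128 input combinations, 24 give s7 = 0 and 104 give s7 = 1.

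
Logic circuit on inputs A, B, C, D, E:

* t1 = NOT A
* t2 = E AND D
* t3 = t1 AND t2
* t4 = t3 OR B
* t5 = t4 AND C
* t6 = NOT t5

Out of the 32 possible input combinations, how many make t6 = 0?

9

t6 = NOT t5 must be 0, so t5 = 1.
Enumerating the 32 input combinations, 9 give t6 = 0 and 23 give t6 = 1.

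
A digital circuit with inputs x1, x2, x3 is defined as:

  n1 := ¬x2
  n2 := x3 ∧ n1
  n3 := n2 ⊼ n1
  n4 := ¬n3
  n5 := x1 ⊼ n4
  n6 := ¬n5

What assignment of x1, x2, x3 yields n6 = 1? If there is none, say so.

n6 = ¬n5 must be 1, so n5 = 0.
n5 = x1 ⊼ n4 must be 0, so both x1 = 1 and n4 = 1.
Check with x1=1 x2=0 x3=1:
n1 = ¬x2 = ¬0 = 1
n2 = x3 ∧ n1 = 1 ∧ 1 = 1
n3 = n2 ⊼ n1 = 1 ⊼ 1 = 0
n4 = ¬n3 = ¬0 = 1
n5 = x1 ⊼ n4 = 1 ⊼ 1 = 0
n6 = ¬n5 = ¬0 = 1
So n6 = 1 as required.

x1=1 x2=0 x3=1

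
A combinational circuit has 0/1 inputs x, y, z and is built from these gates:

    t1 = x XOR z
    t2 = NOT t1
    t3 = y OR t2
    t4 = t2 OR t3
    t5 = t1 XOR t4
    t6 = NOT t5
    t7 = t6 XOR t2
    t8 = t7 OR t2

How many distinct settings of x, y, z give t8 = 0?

t8 = t7 OR t2 must be 0, so both t7 = 0 and t2 = 0.
Satisfying assignments:
  x=0, y=0, z=1
  x=1, y=0, z=0

2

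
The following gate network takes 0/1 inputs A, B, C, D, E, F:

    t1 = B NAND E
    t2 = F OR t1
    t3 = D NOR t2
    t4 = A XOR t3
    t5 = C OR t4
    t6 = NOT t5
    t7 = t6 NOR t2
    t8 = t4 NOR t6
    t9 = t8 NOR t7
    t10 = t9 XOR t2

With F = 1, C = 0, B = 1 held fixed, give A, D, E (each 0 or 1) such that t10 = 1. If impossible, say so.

no solution exists

With F = 1, C = 0, B = 1 fixed, none of the 8 settings of A, D, E give t10 = 1.
For example, with A=0, D=0, E=0:
t1 = B NAND E = 1 NAND 0 = 1
t2 = F OR t1 = 1 OR 1 = 1
t3 = D NOR t2 = 0 NOR 1 = 0
t4 = A XOR t3 = 0 XOR 0 = 0
t5 = C OR t4 = 0 OR 0 = 0
t6 = NOT t5 = NOT 0 = 1
t7 = t6 NOR t2 = 1 NOR 1 = 0
t8 = t4 NOR t6 = 0 NOR 1 = 0
t9 = t8 NOR t7 = 0 NOR 0 = 1
t10 = t9 XOR t2 = 1 XOR 1 = 0
giving t10 = 0 ≠ 1.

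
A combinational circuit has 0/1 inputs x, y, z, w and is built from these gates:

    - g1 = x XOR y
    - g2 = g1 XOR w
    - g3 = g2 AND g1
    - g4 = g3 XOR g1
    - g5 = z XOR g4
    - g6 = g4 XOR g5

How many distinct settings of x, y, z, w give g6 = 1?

8

g6 = g4 XOR g5 must be 1, so g4 and g5 differ.
Enumerating the 16 input combinations, 8 give g6 = 1 and 8 give g6 = 0.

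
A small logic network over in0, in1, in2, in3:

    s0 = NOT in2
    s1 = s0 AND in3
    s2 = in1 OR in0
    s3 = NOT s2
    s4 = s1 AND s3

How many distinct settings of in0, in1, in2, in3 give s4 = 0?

s4 = s1 AND s3 must be 0, so at least one of s1, s3 is 0.
Enumerating the 16 input combinations, 15 give s4 = 0 and 1 give s4 = 1.

15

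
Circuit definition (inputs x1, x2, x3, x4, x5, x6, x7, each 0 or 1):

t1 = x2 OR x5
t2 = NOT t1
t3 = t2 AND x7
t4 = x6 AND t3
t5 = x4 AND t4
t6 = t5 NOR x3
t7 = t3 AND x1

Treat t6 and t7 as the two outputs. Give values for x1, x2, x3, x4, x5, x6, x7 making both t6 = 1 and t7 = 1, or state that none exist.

Check with x1=1, x2=0, x3=0, x4=0, x5=0, x6=1, x7=1:
t1 = x2 OR x5 = 0 OR 0 = 0
t2 = NOT t1 = NOT 0 = 1
t3 = t2 AND x7 = 1 AND 1 = 1
t4 = x6 AND t3 = 1 AND 1 = 1
t5 = x4 AND t4 = 0 AND 1 = 0
t6 = t5 NOR x3 = 0 NOR 0 = 1
t7 = t3 AND x1 = 1 AND 1 = 1
So t6 = 1 and t7 = 1.

x1=1, x2=0, x3=0, x4=0, x5=0, x6=1, x7=1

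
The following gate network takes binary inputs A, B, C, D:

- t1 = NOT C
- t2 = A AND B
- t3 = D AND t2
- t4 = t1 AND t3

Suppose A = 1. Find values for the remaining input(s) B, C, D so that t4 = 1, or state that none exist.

B=1, C=0, D=1

t4 = t1 AND t3 must be 1, so both t1 = 1 and t3 = 1.
t1 = NOT C must be 1, so C = 0.
Check with A = 1 and B=1, C=0, D=1:
t1 = NOT C = NOT 0 = 1
t2 = A AND B = 1 AND 1 = 1
t3 = D AND t2 = 1 AND 1 = 1
t4 = t1 AND t3 = 1 AND 1 = 1
So t4 = 1.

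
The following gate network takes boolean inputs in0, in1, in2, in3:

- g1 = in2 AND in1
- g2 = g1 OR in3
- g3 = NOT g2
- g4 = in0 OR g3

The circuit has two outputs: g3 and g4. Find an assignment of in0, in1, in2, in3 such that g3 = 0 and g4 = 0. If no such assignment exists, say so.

Check with in0=0 in1=1 in2=0 in3=1:
g1 = in2 AND in1 = 0 AND 1 = 0
g2 = g1 OR in3 = 0 OR 1 = 1
g3 = NOT g2 = NOT 1 = 0
g4 = in0 OR g3 = 0 OR 0 = 0
So g3 = 0 and g4 = 0.

in0=0 in1=1 in2=0 in3=1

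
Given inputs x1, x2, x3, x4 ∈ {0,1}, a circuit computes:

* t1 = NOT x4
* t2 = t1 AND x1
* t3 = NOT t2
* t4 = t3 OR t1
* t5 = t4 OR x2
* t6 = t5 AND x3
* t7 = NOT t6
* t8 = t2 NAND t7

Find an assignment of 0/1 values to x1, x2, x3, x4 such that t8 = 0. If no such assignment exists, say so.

Check with x1=1, x2=1, x3=0, x4=0:
t1 = NOT x4 = NOT 0 = 1
t2 = t1 AND x1 = 1 AND 1 = 1
t3 = NOT t2 = NOT 1 = 0
t4 = t3 OR t1 = 0 OR 1 = 1
t5 = t4 OR x2 = 1 OR 1 = 1
t6 = t5 AND x3 = 1 AND 0 = 0
t7 = NOT t6 = NOT 0 = 1
t8 = t2 NAND t7 = 1 NAND 1 = 0
So t8 = 0 as required.

x1=1, x2=1, x3=0, x4=0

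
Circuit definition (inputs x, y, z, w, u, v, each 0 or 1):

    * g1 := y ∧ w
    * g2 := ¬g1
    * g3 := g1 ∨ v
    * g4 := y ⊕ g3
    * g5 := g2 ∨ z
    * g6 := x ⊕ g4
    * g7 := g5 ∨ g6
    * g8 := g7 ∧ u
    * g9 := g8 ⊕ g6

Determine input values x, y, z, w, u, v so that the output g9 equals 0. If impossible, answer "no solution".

g9 = g8 ⊕ g6 must be 0, so g8 and g6 are equal.
Check with x=1, y=0, z=0, w=1, u=1, v=0:
g1 = y ∧ w = 0 ∧ 1 = 0
g2 = ¬g1 = ¬0 = 1
g3 = g1 ∨ v = 0 ∨ 0 = 0
g4 = y ⊕ g3 = 0 ⊕ 0 = 0
g5 = g2 ∨ z = 1 ∨ 0 = 1
g6 = x ⊕ g4 = 1 ⊕ 0 = 1
g7 = g5 ∨ g6 = 1 ∨ 1 = 1
g8 = g7 ∧ u = 1 ∧ 1 = 1
g9 = g8 ⊕ g6 = 1 ⊕ 1 = 0
So g9 = 0 as required.

x=1, y=0, z=0, w=1, u=1, v=0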